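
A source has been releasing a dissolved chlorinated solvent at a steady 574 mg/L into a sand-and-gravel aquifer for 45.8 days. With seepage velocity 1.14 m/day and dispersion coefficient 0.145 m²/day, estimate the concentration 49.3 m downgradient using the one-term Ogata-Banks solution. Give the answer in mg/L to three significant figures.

For a continuous step input, C/C₀ ≈ ½·erfc((x−vt)/(2√(Dt))).
vt = 1.14 × 45.8 = 52.212 m and 2√(Dt) = 2√(0.145 × 45.8) = 5.154 m.
Argument (x−vt)/(2√(Dt)) = (49.3 − 52.212)/5.154 = -0.5650; ½·erfc(-0.5650) = 0.7879.
C = 574 × 0.7879 = 452 mg/L.

452 mg/L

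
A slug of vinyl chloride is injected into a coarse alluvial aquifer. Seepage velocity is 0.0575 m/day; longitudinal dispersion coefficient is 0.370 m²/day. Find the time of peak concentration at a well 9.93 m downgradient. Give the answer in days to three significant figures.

For the 1D instantaneous-source solution, setting ∂C/∂t = 0 at fixed x gives v²t² + 2Dt − x² = 0, so t = (√(D² + v²x²) − D)/v².
√(D² + v²x²) = √(0.370² + 0.0575² × 9.93²) = 0.6804; v² = 0.00330625.
t = (0.6804 − 0.370)/0.00330625 = 93.9 days (vs. the pure-advection estimate x/v = 173 d).

93.9 days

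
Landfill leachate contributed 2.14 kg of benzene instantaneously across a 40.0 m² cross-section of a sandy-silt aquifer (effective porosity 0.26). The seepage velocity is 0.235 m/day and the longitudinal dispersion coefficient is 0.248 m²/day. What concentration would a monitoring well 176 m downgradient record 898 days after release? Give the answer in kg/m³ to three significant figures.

For an instantaneous plane source, C(x,t) = M/(n_e·A·√(4πDt)) · exp(−(x−vt)²/(4Dt)), with n_e·A the pore (flow) area.
Plume center vt = 0.235 × 898 = 211.03 m, so the well at 176 m is 35.03 m upgradient of the peak.
√(4πDt) = 52.90 m, giving peak height M/(n_e·A·√(4πDt)) = 2.14/(0.26 × 40.0 × 52.90) = 0.003890 kg/m³.
(x−vt)²/(4Dt) = (-35.03)²/(4 × 0.248 × 898) = 1.378; exp(−1.378) = 0.2521.
C = 0.003890 × 0.2521 = 0.000981 kg/m³.

0.000981 kg/m³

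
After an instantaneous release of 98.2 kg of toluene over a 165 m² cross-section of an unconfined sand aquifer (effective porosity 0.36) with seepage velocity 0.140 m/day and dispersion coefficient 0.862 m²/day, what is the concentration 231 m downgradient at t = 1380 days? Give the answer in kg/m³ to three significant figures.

0.0100 kg/m³

For an instantaneous plane source, C(x,t) = M/(n_e·A·√(4πDt)) · exp(−(x−vt)²/(4Dt)), with n_e·A the pore (flow) area.
Plume center vt = 0.140 × 1380 = 193.2 m, so the well at 231 m is 37.8 m downgradient of the peak.
√(4πDt) = 122.3 m, giving peak height M/(n_e·A·√(4πDt)) = 98.2/(0.36 × 165 × 122.3) = 0.01352 kg/m³.
(x−vt)²/(4Dt) = (37.8)²/(4 × 0.862 × 1380) = 0.3003; exp(−0.3003) = 0.7406.
C = 0.01352 × 0.7406 = 0.0100 kg/m³.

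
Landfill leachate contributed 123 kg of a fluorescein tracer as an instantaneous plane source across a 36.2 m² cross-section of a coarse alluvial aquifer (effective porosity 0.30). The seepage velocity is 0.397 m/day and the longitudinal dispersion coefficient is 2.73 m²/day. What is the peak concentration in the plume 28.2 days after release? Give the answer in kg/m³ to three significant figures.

0.364 kg/m³

The peak of an instantaneous 1D plume sits at x = vt; there the Gaussian factor is 1 and C_max = M/(n_e·A·√(4πDt)), where n_e·A is the pore area the mass is dissolved in.
√(4πDt) = √(4π × 2.73 × 28.2) = 31.10 m, so C_max = 123/(0.30 × 36.2 × 31.10) = 0.364 kg/m³.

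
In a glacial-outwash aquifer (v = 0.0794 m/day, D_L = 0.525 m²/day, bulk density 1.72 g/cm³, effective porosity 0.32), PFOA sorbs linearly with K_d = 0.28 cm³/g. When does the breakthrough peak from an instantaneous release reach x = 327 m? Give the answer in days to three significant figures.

10100 days

Retardation factor R = 1 + ρ_b·K_d/n = 1 + 1.72 × 0.28/0.32 = 2.505.
Sorption retards both mechanisms: v_R = v/R = 0.03170 m/day, D_R = D/R = 0.2096 m²/day.
Peak time from v_R²t² + 2D_R t − x² = 0: t = (√(D_R² + v_R²x²) − D_R)/v_R².
√(D_R² + v_R²x²) = √(0.2096² + 0.03170² × 327²) = 10.37; v_R² = 0.001005.
t = (10.37 − 0.2096)/0.001005 = 10100 days.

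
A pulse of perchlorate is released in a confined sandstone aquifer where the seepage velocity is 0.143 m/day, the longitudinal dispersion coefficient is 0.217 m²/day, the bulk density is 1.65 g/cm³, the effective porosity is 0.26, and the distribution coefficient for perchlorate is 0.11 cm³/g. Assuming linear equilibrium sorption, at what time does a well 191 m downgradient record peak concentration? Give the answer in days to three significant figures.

Retardation factor R = 1 + ρ_b·K_d/n = 1 + 1.65 × 0.11/0.26 = 1.698.
Sorption retards both mechanisms: v_R = v/R = 0.08422 m/day, D_R = D/R = 0.1278 m²/day.
Peak time from v_R²t² + 2D_R t − x² = 0: t = (√(D_R² + v_R²x²) − D_R)/v_R².
√(D_R² + v_R²x²) = √(0.1278² + 0.08422² × 191²) = 16.09; v_R² = 0.007093.
t = (16.09 − 0.1278)/0.007093 = 2250 days.

2250 days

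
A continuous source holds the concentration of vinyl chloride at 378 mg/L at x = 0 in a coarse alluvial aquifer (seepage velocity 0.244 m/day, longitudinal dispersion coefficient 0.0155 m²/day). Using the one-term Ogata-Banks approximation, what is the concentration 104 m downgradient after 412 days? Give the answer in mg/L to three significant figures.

For a continuous step input, C/C₀ ≈ ½·erfc((x−vt)/(2√(Dt))).
vt = 0.244 × 412 = 100.528 m and 2√(Dt) = 2√(0.0155 × 412) = 5.054 m.
Argument (x−vt)/(2√(Dt)) = (104 − 100.528)/5.054 = 0.6870; ½·erfc(0.6870) = 0.1656.
C = 378 × 0.1656 = 62.6 mg/L.

62.6 mg/L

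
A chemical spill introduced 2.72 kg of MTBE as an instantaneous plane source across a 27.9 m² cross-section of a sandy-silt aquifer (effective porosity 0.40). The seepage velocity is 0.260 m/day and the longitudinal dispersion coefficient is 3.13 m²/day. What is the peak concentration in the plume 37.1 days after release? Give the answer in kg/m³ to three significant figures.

The peak of an instantaneous 1D plume sits at x = vt; there the Gaussian factor is 1 and C_max = M/(n_e·A·√(4πDt)), where n_e·A is the pore area the mass is dissolved in.
√(4πDt) = √(4π × 3.13 × 37.1) = 38.20 m, so C_max = 2.72/(0.40 × 27.9 × 38.20) = 0.00638 kg/m³.

0.00638 kg/m³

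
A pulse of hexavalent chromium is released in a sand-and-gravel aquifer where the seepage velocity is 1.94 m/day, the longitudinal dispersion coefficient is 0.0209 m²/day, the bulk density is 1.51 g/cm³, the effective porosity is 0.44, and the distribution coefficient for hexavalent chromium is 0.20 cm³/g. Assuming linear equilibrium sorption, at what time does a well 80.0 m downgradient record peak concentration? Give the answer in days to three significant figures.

Retardation factor R = 1 + ρ_b·K_d/n = 1 + 1.51 × 0.20/0.44 = 1.686.
Sorption retards both mechanisms: v_R = v/R = 1.151 m/day, D_R = D/R = 0.01240 m²/day.
Peak time from v_R²t² + 2D_R t − x² = 0: t = (√(D_R² + v_R²x²) − D_R)/v_R².
√(D_R² + v_R²x²) = √(0.01240² + 1.151² × 80.0²) = 92.08; v_R² = 1.325.
t = (92.08 − 0.01240)/1.325 = 69.5 days.

69.5 days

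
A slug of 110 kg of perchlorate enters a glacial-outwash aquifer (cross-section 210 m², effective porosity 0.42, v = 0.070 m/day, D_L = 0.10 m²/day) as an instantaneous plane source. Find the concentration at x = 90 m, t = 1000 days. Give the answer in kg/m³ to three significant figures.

For an instantaneous plane source, C(x,t) = M/(n_e·A·√(4πDt)) · exp(−(x−vt)²/(4Dt)), with n_e·A the pore (flow) area.
Plume center vt = 0.070 × 1000 = 70 m, so the well at 90 m is 20 m downgradient of the peak.
√(4πDt) = 35.45 m, giving peak height M/(n_e·A·√(4πDt)) = 110/(0.42 × 210 × 35.45) = 0.03518 kg/m³.
(x−vt)²/(4Dt) = (20)²/(4 × 0.10 × 1000) = 1.000; exp(−1.000) = 0.3679.
C = 0.03518 × 0.3679 = 0.0129 kg/m³.

0.0129 kg/m³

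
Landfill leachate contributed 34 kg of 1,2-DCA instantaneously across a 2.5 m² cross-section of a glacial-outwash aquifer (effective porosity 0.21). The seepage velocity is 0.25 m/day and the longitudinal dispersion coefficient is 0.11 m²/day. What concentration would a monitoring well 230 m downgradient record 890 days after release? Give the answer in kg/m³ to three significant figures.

1.60 kg/m³

For an instantaneous plane source, C(x,t) = M/(n_e·A·√(4πDt)) · exp(−(x−vt)²/(4Dt)), with n_e·A the pore (flow) area.
Plume center vt = 0.25 × 890 = 222.5 m, so the well at 230 m is 7.5 m downgradient of the peak.
√(4πDt) = 35.07 m, giving peak height M/(n_e·A·√(4πDt)) = 34/(0.21 × 2.5 × 35.07) = 1.847 kg/m³.
(x−vt)²/(4Dt) = (7.5)²/(4 × 0.11 × 890) = 0.1436; exp(−0.1436) = 0.8662.
C = 1.847 × 0.8662 = 1.60 kg/m³.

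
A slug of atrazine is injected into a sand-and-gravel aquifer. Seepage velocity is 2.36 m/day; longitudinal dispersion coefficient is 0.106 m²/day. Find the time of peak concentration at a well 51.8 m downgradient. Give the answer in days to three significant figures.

For the 1D instantaneous-source solution, setting ∂C/∂t = 0 at fixed x gives v²t² + 2Dt − x² = 0, so t = (√(D² + v²x²) − D)/v².
√(D² + v²x²) = √(0.106² + 2.36² × 51.8²) = 122.2; v² = 5.5696.
t = (122.2 − 0.106)/5.5696 = 21.9 days (vs. the pure-advection estimate x/v = 21.9 d).

21.9 days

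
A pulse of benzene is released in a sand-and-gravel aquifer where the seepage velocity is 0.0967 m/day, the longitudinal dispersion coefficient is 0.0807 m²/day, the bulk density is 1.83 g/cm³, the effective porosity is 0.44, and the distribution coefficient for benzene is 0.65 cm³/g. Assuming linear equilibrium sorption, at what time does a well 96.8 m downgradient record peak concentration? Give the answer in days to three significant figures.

3680 days

Retardation factor R = 1 + ρ_b·K_d/n = 1 + 1.83 × 0.65/0.44 = 3.703.
Sorption retards both mechanisms: v_R = v/R = 0.02611 m/day, D_R = D/R = 0.02179 m²/day.
Peak time from v_R²t² + 2D_R t − x² = 0: t = (√(D_R² + v_R²x²) − D_R)/v_R².
√(D_R² + v_R²x²) = √(0.02179² + 0.02611² × 96.8²) = 2.528; v_R² = 0.0006817.
t = (2.528 − 0.02179)/0.0006817 = 3680 days.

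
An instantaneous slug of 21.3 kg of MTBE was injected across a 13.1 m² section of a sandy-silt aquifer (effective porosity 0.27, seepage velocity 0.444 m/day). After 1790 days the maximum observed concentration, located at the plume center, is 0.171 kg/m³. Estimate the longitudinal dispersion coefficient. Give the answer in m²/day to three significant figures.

At the plume center C_max = M/(n_e·A·√(4πDt)), so D = M²/(4πt·(n_e·A·C_max)²).
n_e·A·C_max = 0.27 × 13.1 × 0.171 = 0.6048 kg/m.
D = 21.3²/(4π × 1790 × 0.6048²) = 0.0551 m²/day.

0.0551 m²/day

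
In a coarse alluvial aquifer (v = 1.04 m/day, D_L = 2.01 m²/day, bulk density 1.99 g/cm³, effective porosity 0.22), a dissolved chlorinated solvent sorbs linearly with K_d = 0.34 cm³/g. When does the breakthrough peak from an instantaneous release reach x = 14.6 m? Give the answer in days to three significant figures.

50.1 days

Retardation factor R = 1 + ρ_b·K_d/n = 1 + 1.99 × 0.34/0.22 = 4.075.
Sorption retards both mechanisms: v_R = v/R = 0.2552 m/day, D_R = D/R = 0.4933 m²/day.
Peak time from v_R²t² + 2D_R t − x² = 0: t = (√(D_R² + v_R²x²) − D_R)/v_R².
√(D_R² + v_R²x²) = √(0.4933² + 0.2552² × 14.6²) = 3.758; v_R² = 0.06513.
t = (3.758 − 0.4933)/0.06513 = 50.1 days.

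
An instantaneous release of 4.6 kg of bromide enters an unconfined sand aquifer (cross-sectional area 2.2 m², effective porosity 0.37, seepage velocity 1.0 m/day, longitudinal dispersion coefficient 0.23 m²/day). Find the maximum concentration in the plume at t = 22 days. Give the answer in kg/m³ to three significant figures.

The peak of an instantaneous 1D plume sits at x = vt; there the Gaussian factor is 1 and C_max = M/(n_e·A·√(4πDt)), where n_e·A is the pore area the mass is dissolved in.
√(4πDt) = √(4π × 0.23 × 22) = 7.974 m, so C_max = 4.6/(0.37 × 2.2 × 7.974) = 0.709 kg/m³.

0.709 kg/m³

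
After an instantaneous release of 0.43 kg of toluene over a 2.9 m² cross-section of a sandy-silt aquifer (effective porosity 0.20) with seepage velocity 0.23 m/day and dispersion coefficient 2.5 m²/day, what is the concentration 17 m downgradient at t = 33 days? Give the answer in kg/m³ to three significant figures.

For an instantaneous plane source, C(x,t) = M/(n_e·A·√(4πDt)) · exp(−(x−vt)²/(4Dt)), with n_e·A the pore (flow) area.
Plume center vt = 0.23 × 33 = 7.59 m, so the well at 17 m is 9.41 m downgradient of the peak.
√(4πDt) = 32.20 m, giving peak height M/(n_e·A·√(4πDt)) = 0.43/(0.20 × 2.9 × 32.20) = 0.02302 kg/m³.
(x−vt)²/(4Dt) = (9.41)²/(4 × 2.5 × 33) = 0.2683; exp(−0.2683) = 0.7647.
C = 0.02302 × 0.7647 = 0.0176 kg/m³.

0.0176 kg/m³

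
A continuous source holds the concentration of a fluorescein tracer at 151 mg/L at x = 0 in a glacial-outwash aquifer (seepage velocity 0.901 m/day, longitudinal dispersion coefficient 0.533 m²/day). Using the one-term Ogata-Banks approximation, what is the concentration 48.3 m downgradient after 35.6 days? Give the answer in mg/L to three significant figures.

0.638 mg/L

For a continuous step input, C/C₀ ≈ ½·erfc((x−vt)/(2√(Dt))).
vt = 0.901 × 35.6 = 32.0756 m and 2√(Dt) = 2√(0.533 × 35.6) = 8.712 m.
Argument (x−vt)/(2√(Dt)) = (48.3 − 32.0756)/8.712 = 1.862; ½·erfc(1.862) = 0.004228.
C = 151 × 0.004228 = 0.638 mg/L.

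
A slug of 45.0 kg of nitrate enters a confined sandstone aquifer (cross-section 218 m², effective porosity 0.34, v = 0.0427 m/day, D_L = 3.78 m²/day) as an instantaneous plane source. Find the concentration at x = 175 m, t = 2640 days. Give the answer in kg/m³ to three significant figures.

0.00156 kg/m³

For an instantaneous plane source, C(x,t) = M/(n_e·A·√(4πDt)) · exp(−(x−vt)²/(4Dt)), with n_e·A the pore (flow) area.
Plume center vt = 0.0427 × 2640 = 112.728 m, so the well at 175 m is 62.272 m downgradient of the peak.
√(4πDt) = 354.1 m, giving peak height M/(n_e·A·√(4πDt)) = 45.0/(0.34 × 218 × 354.1) = 0.001715 kg/m³.
(x−vt)²/(4Dt) = (62.272)²/(4 × 3.78 × 2640) = 0.09715; exp(−0.09715) = 0.9074.
C = 0.001715 × 0.9074 = 0.00156 kg/m³.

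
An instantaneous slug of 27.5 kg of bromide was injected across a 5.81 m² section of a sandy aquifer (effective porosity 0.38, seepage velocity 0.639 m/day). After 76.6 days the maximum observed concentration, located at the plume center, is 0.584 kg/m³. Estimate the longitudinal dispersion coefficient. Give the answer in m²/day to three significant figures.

At the plume center C_max = M/(n_e·A·√(4πDt)), so D = M²/(4πt·(n_e·A·C_max)²).
n_e·A·C_max = 0.38 × 5.81 × 0.584 = 1.289 kg/m.
D = 27.5²/(4π × 76.6 × 1.289²) = 0.473 m²/day.

0.473 m²/day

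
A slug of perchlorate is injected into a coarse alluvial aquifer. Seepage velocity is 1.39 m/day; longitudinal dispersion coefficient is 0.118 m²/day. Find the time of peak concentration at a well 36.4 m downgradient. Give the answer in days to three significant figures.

For the 1D instantaneous-source solution, setting ∂C/∂t = 0 at fixed x gives v²t² + 2Dt − x² = 0, so t = (√(D² + v²x²) − D)/v².
√(D² + v²x²) = √(0.118² + 1.39² × 36.4²) = 50.60; v² = 1.9321.
t = (50.60 − 0.118)/1.9321 = 26.1 days (vs. the pure-advection estimate x/v = 26.2 d).

26.1 days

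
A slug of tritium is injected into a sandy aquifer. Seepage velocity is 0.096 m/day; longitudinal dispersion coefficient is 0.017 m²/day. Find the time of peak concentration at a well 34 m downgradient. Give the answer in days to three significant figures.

352 days

For the 1D instantaneous-source solution, setting ∂C/∂t = 0 at fixed x gives v²t² + 2Dt − x² = 0, so t = (√(D² + v²x²) − D)/v².
√(D² + v²x²) = √(0.017² + 0.096² × 34²) = 3.264; v² = 0.009216.
t = (3.264 − 0.017)/0.009216 = 352 days (vs. the pure-advection estimate x/v = 354 d).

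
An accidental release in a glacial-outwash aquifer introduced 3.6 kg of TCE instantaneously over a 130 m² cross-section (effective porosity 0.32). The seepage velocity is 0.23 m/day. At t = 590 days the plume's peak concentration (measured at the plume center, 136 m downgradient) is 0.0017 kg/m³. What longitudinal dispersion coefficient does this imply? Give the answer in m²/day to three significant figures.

At the plume center C_max = M/(n_e·A·√(4πDt)), so D = M²/(4πt·(n_e·A·C_max)²).
n_e·A·C_max = 0.32 × 130 × 0.0017 = 0.07072 kg/m.
D = 3.6²/(4π × 590 × 0.07072²) = 0.350 m²/day.

0.350 m²/day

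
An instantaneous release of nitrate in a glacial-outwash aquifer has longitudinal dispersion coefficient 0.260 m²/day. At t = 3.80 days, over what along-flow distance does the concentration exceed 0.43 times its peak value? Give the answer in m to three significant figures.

3.65 m

The plume is Gaussian with σ = √(2Dt) = √(2 × 0.260 × 3.80) = 1.406 m.
C/C_peak = exp(−Δx²/(2σ²)) = 0.43 ⇒ Δx = σ·√(−2 ln 0.43) = 1.406 × 1.299 = 1.826 m.
Width = 2Δx = 3.65 m.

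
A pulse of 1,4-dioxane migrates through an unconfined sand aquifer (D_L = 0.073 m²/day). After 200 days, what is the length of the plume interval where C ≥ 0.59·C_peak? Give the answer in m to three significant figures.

11.1 m

The plume is Gaussian with σ = √(2Dt) = √(2 × 0.073 × 200) = 5.404 m.
C/C_peak = exp(−Δx²/(2σ²)) = 0.59 ⇒ Δx = σ·√(−2 ln 0.59) = 5.404 × 1.027 = 5.550 m.
Width = 2Δx = 11.1 m.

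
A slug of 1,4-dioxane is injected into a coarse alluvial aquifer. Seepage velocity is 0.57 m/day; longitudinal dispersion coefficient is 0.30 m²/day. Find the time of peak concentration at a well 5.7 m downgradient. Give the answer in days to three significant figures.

For the 1D instantaneous-source solution, setting ∂C/∂t = 0 at fixed x gives v²t² + 2Dt − x² = 0, so t = (√(D² + v²x²) − D)/v².
√(D² + v²x²) = √(0.30² + 0.57² × 5.7²) = 3.263; v² = 0.3249.
t = (3.263 − 0.30)/0.3249 = 9.12 days (vs. the pure-advection estimate x/v = 10.0 d).

9.12 days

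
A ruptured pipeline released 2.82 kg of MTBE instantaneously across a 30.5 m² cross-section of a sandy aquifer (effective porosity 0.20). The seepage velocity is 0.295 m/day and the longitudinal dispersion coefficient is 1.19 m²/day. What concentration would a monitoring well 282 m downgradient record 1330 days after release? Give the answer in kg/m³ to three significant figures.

For an instantaneous plane source, C(x,t) = M/(n_e·A·√(4πDt)) · exp(−(x−vt)²/(4Dt)), with n_e·A the pore (flow) area.
Plume center vt = 0.295 × 1330 = 392.35 m, so the well at 282 m is 110.35 m upgradient of the peak.
√(4πDt) = 141.0 m, giving peak height M/(n_e·A·√(4πDt)) = 2.82/(0.20 × 30.5 × 141.0) = 0.003279 kg/m³.
(x−vt)²/(4Dt) = (-110.35)²/(4 × 1.19 × 1330) = 1.923; exp(−1.923) = 0.1462.
C = 0.003279 × 0.1462 = 0.000479 kg/m³.

0.000479 kg/m³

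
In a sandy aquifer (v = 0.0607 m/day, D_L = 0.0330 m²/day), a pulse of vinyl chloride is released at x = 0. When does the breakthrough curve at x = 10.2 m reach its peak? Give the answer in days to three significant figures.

159 days

For the 1D instantaneous-source solution, setting ∂C/∂t = 0 at fixed x gives v²t² + 2Dt − x² = 0, so t = (√(D² + v²x²) − D)/v².
√(D² + v²x²) = √(0.0330² + 0.0607² × 10.2²) = 0.6200; v² = 0.00368449.
t = (0.6200 − 0.0330)/0.00368449 = 159 days (vs. the pure-advection estimate x/v = 168 d).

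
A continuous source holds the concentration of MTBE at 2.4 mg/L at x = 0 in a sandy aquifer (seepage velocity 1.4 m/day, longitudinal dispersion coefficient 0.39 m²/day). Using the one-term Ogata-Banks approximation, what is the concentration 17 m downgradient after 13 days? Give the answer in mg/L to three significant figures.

For a continuous step input, C/C₀ ≈ ½·erfc((x−vt)/(2√(Dt))).
vt = 1.4 × 13 = 18.2 m and 2√(Dt) = 2√(0.39 × 13) = 4.503 m.
Argument (x−vt)/(2√(Dt)) = (17 − 18.2)/4.503 = -0.2665; ½·erfc(-0.2665) = 0.6469.
C = 2.4 × 0.6469 = 1.55 mg/L.

1.55 mg/L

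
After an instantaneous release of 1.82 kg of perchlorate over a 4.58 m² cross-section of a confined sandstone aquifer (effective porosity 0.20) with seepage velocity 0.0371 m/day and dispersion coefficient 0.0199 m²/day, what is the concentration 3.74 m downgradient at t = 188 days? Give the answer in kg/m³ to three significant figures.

For an instantaneous plane source, C(x,t) = M/(n_e·A·√(4πDt)) · exp(−(x−vt)²/(4Dt)), with n_e·A the pore (flow) area.
Plume center vt = 0.0371 × 188 = 6.9748 m, so the well at 3.74 m is 3.2348 m upgradient of the peak.
√(4πDt) = 6.857 m, giving peak height M/(n_e·A·√(4πDt)) = 1.82/(0.20 × 4.58 × 6.857) = 0.2898 kg/m³.
(x−vt)²/(4Dt) = (-3.2348)²/(4 × 0.0199 × 188) = 0.6992; exp(−0.6992) = 0.4970.
C = 0.2898 × 0.4970 = 0.144 kg/m³.

0.144 kg/m³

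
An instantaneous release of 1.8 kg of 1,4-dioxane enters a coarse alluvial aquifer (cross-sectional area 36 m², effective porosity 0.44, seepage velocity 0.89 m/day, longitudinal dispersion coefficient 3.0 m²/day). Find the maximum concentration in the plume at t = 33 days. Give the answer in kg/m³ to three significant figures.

The peak of an instantaneous 1D plume sits at x = vt; there the Gaussian factor is 1 and C_max = M/(n_e·A·√(4πDt)), where n_e·A is the pore area the mass is dissolved in.
√(4πDt) = √(4π × 3.0 × 33) = 35.27 m, so C_max = 1.8/(0.44 × 36 × 35.27) = 0.00322 kg/m³.

0.00322 kg/m³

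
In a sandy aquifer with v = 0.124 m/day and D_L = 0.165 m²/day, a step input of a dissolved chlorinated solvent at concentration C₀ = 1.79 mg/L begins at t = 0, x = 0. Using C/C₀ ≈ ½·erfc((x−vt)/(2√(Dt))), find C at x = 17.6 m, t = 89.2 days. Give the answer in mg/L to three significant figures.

0.204 mg/L

For a continuous step input, C/C₀ ≈ ½·erfc((x−vt)/(2√(Dt))).
vt = 0.124 × 89.2 = 11.0608 m and 2√(Dt) = 2√(0.165 × 89.2) = 7.673 m.
Argument (x−vt)/(2√(Dt)) = (17.6 − 11.0608)/7.673 = 0.8522; ½·erfc(0.8522) = 0.1141.
C = 1.79 × 0.1141 = 0.204 mg/L.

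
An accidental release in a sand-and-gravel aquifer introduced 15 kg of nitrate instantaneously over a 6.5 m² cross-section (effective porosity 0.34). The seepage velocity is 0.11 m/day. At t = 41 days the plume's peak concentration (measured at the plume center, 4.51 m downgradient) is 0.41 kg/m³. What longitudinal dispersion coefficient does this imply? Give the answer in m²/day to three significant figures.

0.532 m²/day

At the plume center C_max = M/(n_e·A·√(4πDt)), so D = M²/(4πt·(n_e·A·C_max)²).
n_e·A·C_max = 0.34 × 6.5 × 0.41 = 0.9061 kg/m.
D = 15²/(4π × 41 × 0.9061²) = 0.532 m²/day.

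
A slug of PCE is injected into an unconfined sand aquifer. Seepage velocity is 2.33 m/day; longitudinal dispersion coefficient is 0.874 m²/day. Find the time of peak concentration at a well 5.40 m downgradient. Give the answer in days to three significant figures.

2.16 days

For the 1D instantaneous-source solution, setting ∂C/∂t = 0 at fixed x gives v²t² + 2Dt − x² = 0, so t = (√(D² + v²x²) − D)/v².
√(D² + v²x²) = √(0.874² + 2.33² × 5.40²) = 12.61; v² = 5.4289.
t = (12.61 − 0.874)/5.4289 = 2.16 days (vs. the pure-advection estimate x/v = 2.32 d).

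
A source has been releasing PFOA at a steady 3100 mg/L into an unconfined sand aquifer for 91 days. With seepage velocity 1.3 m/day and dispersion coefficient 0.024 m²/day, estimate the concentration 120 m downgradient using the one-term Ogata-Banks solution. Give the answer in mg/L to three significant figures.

645 mg/L

For a continuous step input, C/C₀ ≈ ½·erfc((x−vt)/(2√(Dt))).
vt = 1.3 × 91 = 118.3 m and 2√(Dt) = 2√(0.024 × 91) = 2.956 m.
Argument (x−vt)/(2√(Dt)) = (120 − 118.3)/2.956 = 0.5751; ½·erfc(0.5751) = 0.2080.
C = 3100 × 0.2080 = 645 mg/L.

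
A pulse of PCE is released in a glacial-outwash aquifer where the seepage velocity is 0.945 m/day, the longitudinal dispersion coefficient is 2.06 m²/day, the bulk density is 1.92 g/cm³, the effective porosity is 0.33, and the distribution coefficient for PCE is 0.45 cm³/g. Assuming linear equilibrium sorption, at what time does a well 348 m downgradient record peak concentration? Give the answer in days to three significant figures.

1320 days

Retardation factor R = 1 + ρ_b·K_d/n = 1 + 1.92 × 0.45/0.33 = 3.618.
Sorption retards both mechanisms: v_R = v/R = 0.2612 m/day, D_R = D/R = 0.5694 m²/day.
Peak time from v_R²t² + 2D_R t − x² = 0: t = (√(D_R² + v_R²x²) − D_R)/v_R².
√(D_R² + v_R²x²) = √(0.5694² + 0.2612² × 348²) = 90.90; v_R² = 0.06823.
t = (90.90 − 0.5694)/0.06823 = 1320 days.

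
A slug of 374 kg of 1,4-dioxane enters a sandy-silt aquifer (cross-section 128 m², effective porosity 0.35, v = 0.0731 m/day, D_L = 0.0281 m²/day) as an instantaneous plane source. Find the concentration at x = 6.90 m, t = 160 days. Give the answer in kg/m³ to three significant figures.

For an instantaneous plane source, C(x,t) = M/(n_e·A·√(4πDt)) · exp(−(x−vt)²/(4Dt)), with n_e·A the pore (flow) area.
Plume center vt = 0.0731 × 160 = 11.696 m, so the well at 6.90 m is 4.796 m upgradient of the peak.
√(4πDt) = 7.517 m, giving peak height M/(n_e·A·√(4πDt)) = 374/(0.35 × 128 × 7.517) = 1.111 kg/m³.
(x−vt)²/(4Dt) = (-4.796)²/(4 × 0.0281 × 160) = 1.279; exp(−1.279) = 0.2783.
C = 1.111 × 0.2783 = 0.309 kg/m³.

0.309 kg/m³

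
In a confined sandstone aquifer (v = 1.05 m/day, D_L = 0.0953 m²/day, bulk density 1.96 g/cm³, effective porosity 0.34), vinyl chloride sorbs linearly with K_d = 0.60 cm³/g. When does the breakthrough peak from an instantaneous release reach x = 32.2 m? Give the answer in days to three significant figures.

136 days

Retardation factor R = 1 + ρ_b·K_d/n = 1 + 1.96 × 0.60/0.34 = 4.459.
Sorption retards both mechanisms: v_R = v/R = 0.2355 m/day, D_R = D/R = 0.02137 m²/day.
Peak time from v_R²t² + 2D_R t − x² = 0: t = (√(D_R² + v_R²x²) − D_R)/v_R².
√(D_R² + v_R²x²) = √(0.02137² + 0.2355² × 32.2²) = 7.583; v_R² = 0.05546.
t = (7.583 − 0.02137)/0.05546 = 136 days.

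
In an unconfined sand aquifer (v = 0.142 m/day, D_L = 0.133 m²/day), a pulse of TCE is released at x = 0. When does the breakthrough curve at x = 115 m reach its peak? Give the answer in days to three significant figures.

803 days

For the 1D instantaneous-source solution, setting ∂C/∂t = 0 at fixed x gives v²t² + 2Dt − x² = 0, so t = (√(D² + v²x²) − D)/v².
√(D² + v²x²) = √(0.133² + 0.142² × 115²) = 16.33; v² = 0.020164.
t = (16.33 − 0.133)/0.020164 = 803 days (vs. the pure-advection estimate x/v = 810 d).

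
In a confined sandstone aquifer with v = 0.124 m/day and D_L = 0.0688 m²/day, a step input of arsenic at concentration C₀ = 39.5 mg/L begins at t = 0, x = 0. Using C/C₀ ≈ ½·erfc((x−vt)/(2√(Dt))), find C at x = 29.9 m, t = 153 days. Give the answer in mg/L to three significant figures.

For a continuous step input, C/C₀ ≈ ½·erfc((x−vt)/(2√(Dt))).
vt = 0.124 × 153 = 18.972 m and 2√(Dt) = 2√(0.0688 × 153) = 6.489 m.
Argument (x−vt)/(2√(Dt)) = (29.9 − 18.972)/6.489 = 1.684; ½·erfc(1.684) = 0.008620.
C = 39.5 × 0.008620 = 0.340 mg/L.

0.340 mg/L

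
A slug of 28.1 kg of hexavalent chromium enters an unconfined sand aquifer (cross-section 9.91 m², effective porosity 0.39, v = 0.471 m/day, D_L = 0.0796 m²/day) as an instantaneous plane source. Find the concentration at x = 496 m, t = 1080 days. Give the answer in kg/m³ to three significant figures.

For an instantaneous plane source, C(x,t) = M/(n_e·A·√(4πDt)) · exp(−(x−vt)²/(4Dt)), with n_e·A the pore (flow) area.
Plume center vt = 0.471 × 1080 = 508.68 m, so the well at 496 m is 12.68 m upgradient of the peak.
√(4πDt) = 32.87 m, giving peak height M/(n_e·A·√(4πDt)) = 28.1/(0.39 × 9.91 × 32.87) = 0.2212 kg/m³.
(x−vt)²/(4Dt) = (-12.68)²/(4 × 0.0796 × 1080) = 0.4676; exp(−0.4676) = 0.6265.
C = 0.2212 × 0.6265 = 0.139 kg/m³.

0.139 kg/m³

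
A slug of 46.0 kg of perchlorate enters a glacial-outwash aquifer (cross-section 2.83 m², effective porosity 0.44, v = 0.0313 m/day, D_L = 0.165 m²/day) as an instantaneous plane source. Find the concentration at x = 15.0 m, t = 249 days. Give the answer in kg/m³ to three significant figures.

For an instantaneous plane source, C(x,t) = M/(n_e·A·√(4πDt)) · exp(−(x−vt)²/(4Dt)), with n_e·A the pore (flow) area.
Plume center vt = 0.0313 × 249 = 7.7937 m, so the well at 15.0 m is 7.2063 m downgradient of the peak.
√(4πDt) = 22.72 m, giving peak height M/(n_e·A·√(4πDt)) = 46.0/(0.44 × 2.83 × 22.72) = 1.626 kg/m³.
(x−vt)²/(4Dt) = (7.2063)²/(4 × 0.165 × 249) = 0.3160; exp(−0.3160) = 0.7291.
C = 1.626 × 0.7291 = 1.19 kg/m³.

1.19 kg/m³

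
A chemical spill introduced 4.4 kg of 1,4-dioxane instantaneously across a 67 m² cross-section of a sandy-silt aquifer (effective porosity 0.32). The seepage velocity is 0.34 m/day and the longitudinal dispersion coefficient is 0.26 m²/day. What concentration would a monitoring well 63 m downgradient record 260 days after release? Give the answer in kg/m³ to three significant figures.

For an instantaneous plane source, C(x,t) = M/(n_e·A·√(4πDt)) · exp(−(x−vt)²/(4Dt)), with n_e·A the pore (flow) area.
Plume center vt = 0.34 × 260 = 88.4 m, so the well at 63 m is 25.4 m upgradient of the peak.
√(4πDt) = 29.15 m, giving peak height M/(n_e·A·√(4πDt)) = 4.4/(0.32 × 67 × 29.15) = 0.007040 kg/m³.
(x−vt)²/(4Dt) = (-25.4)²/(4 × 0.26 × 260) = 2.386; exp(−2.386) = 0.09200.
C = 0.007040 × 0.09200 = 0.000648 kg/m³.

0.000648 kg/m³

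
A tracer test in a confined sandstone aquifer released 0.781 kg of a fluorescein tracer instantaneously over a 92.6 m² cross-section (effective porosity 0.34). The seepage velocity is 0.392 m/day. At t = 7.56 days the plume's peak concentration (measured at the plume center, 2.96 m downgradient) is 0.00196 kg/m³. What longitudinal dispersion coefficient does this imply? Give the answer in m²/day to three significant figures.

At the plume center C_max = M/(n_e·A·√(4πDt)), so D = M²/(4πt·(n_e·A·C_max)²).
n_e·A·C_max = 0.34 × 92.6 × 0.00196 = 0.06171 kg/m.
D = 0.781²/(4π × 7.56 × 0.06171²) = 1.69 m²/day.

1.69 m²/day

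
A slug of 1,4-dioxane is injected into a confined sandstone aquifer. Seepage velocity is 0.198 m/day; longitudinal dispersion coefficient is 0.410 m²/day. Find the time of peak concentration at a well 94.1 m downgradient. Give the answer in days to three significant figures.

For the 1D instantaneous-source solution, setting ∂C/∂t = 0 at fixed x gives v²t² + 2Dt − x² = 0, so t = (√(D² + v²x²) − D)/v².
√(D² + v²x²) = √(0.410² + 0.198² × 94.1²) = 18.64; v² = 0.039204.
t = (18.64 − 0.410)/0.039204 = 465 days (vs. the pure-advection estimate x/v = 475 d).

465 days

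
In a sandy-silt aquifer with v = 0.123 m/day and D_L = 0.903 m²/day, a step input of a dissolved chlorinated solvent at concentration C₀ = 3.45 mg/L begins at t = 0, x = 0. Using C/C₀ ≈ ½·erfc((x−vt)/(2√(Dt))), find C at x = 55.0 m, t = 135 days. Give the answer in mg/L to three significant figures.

For a continuous step input, C/C₀ ≈ ½·erfc((x−vt)/(2√(Dt))).
vt = 0.123 × 135 = 16.605 m and 2√(Dt) = 2√(0.903 × 135) = 22.08 m.
Argument (x−vt)/(2√(Dt)) = (55.0 − 16.605)/22.08 = 1.739; ½·erfc(1.739) = 0.006960.
C = 3.45 × 0.006960 = 0.0240 mg/L.

0.0240 mg/L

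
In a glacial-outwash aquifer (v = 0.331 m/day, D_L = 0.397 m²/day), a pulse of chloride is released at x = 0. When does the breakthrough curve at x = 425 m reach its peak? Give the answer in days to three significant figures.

1280 days

For the 1D instantaneous-source solution, setting ∂C/∂t = 0 at fixed x gives v²t² + 2Dt − x² = 0, so t = (√(D² + v²x²) − D)/v².
√(D² + v²x²) = √(0.397² + 0.331² × 425²) = 140.7; v² = 0.109561.
t = (140.7 − 0.397)/0.109561 = 1280 days (vs. the pure-advection estimate x/v = 1280 d).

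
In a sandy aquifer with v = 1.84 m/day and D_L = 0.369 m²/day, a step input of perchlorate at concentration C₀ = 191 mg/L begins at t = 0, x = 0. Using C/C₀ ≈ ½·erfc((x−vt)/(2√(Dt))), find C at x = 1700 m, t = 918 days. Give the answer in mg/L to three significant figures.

For a continuous step input, C/C₀ ≈ ½·erfc((x−vt)/(2√(Dt))).
vt = 1.84 × 918 = 1689.12 m and 2√(Dt) = 2√(0.369 × 918) = 36.81 m.
Argument (x−vt)/(2√(Dt)) = (1700 − 1689.12)/36.81 = 0.2956; ½·erfc(0.2956) = 0.3380.
C = 191 × 0.3380 = 64.6 mg/L.

64.6 mg/L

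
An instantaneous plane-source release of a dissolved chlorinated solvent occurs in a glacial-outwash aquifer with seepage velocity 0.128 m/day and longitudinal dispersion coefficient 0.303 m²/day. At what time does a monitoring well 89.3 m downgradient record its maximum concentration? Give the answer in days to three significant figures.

679 days

For the 1D instantaneous-source solution, setting ∂C/∂t = 0 at fixed x gives v²t² + 2Dt − x² = 0, so t = (√(D² + v²x²) − D)/v².
√(D² + v²x²) = √(0.303² + 0.128² × 89.3²) = 11.43; v² = 0.016384.
t = (11.43 − 0.303)/0.016384 = 679 days (vs. the pure-advection estimate x/v = 698 d).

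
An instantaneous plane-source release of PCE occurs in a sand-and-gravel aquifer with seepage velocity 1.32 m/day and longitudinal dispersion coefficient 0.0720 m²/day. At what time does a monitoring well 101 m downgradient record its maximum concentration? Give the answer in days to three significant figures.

76.5 days

For the 1D instantaneous-source solution, setting ∂C/∂t = 0 at fixed x gives v²t² + 2Dt − x² = 0, so t = (√(D² + v²x²) − D)/v².
√(D² + v²x²) = √(0.0720² + 1.32² × 101²) = 133.3; v² = 1.7424.
t = (133.3 − 0.0720)/1.7424 = 76.5 days (vs. the pure-advection estimate x/v = 76.5 d).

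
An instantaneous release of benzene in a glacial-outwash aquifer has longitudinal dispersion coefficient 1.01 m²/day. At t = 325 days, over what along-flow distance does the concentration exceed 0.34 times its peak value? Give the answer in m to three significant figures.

75.3 m

The plume is Gaussian with σ = √(2Dt) = √(2 × 1.01 × 325) = 25.62 m.
C/C_peak = exp(−Δx²/(2σ²)) = 0.34 ⇒ Δx = σ·√(−2 ln 0.34) = 25.62 × 1.469 = 37.64 m.
Width = 2Δx = 75.3 m.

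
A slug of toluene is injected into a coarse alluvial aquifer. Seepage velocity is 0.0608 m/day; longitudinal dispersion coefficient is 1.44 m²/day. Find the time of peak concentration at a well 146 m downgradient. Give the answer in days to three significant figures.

2040 days

For the 1D instantaneous-source solution, setting ∂C/∂t = 0 at fixed x gives v²t² + 2Dt − x² = 0, so t = (√(D² + v²x²) − D)/v².
√(D² + v²x²) = √(1.44² + 0.0608² × 146²) = 8.993; v² = 0.00369664.
t = (8.993 − 1.44)/0.00369664 = 2040 days (vs. the pure-advection estimate x/v = 2400 d).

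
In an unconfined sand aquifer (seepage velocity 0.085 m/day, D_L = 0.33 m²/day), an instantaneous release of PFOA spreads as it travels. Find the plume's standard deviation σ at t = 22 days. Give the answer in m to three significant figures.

3.81 m

Dispersive spreading gives a Gaussian with σ² = 2Dt; advection only shifts the center.
σ = √(2 × 0.33 × 22) = 3.81 m.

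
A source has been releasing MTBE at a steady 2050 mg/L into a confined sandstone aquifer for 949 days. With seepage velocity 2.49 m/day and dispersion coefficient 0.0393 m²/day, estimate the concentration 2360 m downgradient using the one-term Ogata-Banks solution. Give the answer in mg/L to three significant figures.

For a continuous step input, C/C₀ ≈ ½·erfc((x−vt)/(2√(Dt))).
vt = 2.49 × 949 = 2363.01 m and 2√(Dt) = 2√(0.0393 × 949) = 12.21 m.
Argument (x−vt)/(2√(Dt)) = (2360 − 2363.01)/12.21 = -0.2465; ½·erfc(-0.2465) = 0.6363.
C = 2050 × 0.6363 = 1300 mg/L.

1300 mg/L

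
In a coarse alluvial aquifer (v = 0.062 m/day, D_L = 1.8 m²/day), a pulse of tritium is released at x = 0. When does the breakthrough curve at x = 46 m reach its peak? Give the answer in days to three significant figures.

409 days

For the 1D instantaneous-source solution, setting ∂C/∂t = 0 at fixed x gives v²t² + 2Dt − x² = 0, so t = (√(D² + v²x²) − D)/v².
√(D² + v²x²) = √(1.8² + 0.062² × 46²) = 3.373; v² = 0.003844.
t = (3.373 − 1.8)/0.003844 = 409 days (vs. the pure-advection estimate x/v = 742 d).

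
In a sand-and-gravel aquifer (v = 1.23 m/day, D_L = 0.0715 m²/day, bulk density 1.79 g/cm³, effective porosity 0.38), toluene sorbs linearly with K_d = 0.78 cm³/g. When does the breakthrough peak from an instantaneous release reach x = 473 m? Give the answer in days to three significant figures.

1800 days

Retardation factor R = 1 + ρ_b·K_d/n = 1 + 1.79 × 0.78/0.38 = 4.674.
Sorption retards both mechanisms: v_R = v/R = 0.2632 m/day, D_R = D/R = 0.01530 m²/day.
Peak time from v_R²t² + 2D_R t − x² = 0: t = (√(D_R² + v_R²x²) − D_R)/v_R².
√(D_R² + v_R²x²) = √(0.01530² + 0.2632² × 473²) = 124.5; v_R² = 0.06927.
t = (124.5 − 0.01530)/0.06927 = 1800 days.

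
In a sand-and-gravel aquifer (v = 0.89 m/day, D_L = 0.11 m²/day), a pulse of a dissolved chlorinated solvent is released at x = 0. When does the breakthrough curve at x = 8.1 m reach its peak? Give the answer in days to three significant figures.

8.96 days

For the 1D instantaneous-source solution, setting ∂C/∂t = 0 at fixed x gives v²t² + 2Dt − x² = 0, so t = (√(D² + v²x²) − D)/v².
√(D² + v²x²) = √(0.11² + 0.89² × 8.1²) = 7.210; v² = 0.7921.
t = (7.210 − 0.11)/0.7921 = 8.96 days (vs. the pure-advection estimate x/v = 9.10 d).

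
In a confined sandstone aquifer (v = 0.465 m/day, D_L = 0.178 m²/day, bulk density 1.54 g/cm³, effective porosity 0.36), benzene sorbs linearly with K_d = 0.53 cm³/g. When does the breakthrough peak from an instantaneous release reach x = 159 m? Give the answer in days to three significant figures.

Retardation factor R = 1 + ρ_b·K_d/n = 1 + 1.54 × 0.53/0.36 = 3.267.
Sorption retards both mechanisms: v_R = v/R = 0.1423 m/day, D_R = D/R = 0.05448 m²/day.
Peak time from v_R²t² + 2D_R t − x² = 0: t = (√(D_R² + v_R²x²) − D_R)/v_R².
√(D_R² + v_R²x²) = √(0.05448² + 0.1423² × 159²) = 22.63; v_R² = 0.02025.
t = (22.63 − 0.05448)/0.02025 = 1110 days.

1110 days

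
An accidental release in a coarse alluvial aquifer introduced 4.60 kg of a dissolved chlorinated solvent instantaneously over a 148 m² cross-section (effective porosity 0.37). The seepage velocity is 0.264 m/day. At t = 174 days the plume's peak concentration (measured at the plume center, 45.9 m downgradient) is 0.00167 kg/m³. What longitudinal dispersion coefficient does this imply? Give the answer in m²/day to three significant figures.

At the plume center C_max = M/(n_e·A·√(4πDt)), so D = M²/(4πt·(n_e·A·C_max)²).
n_e·A·C_max = 0.37 × 148 × 0.00167 = 0.09145 kg/m.
D = 4.60²/(4π × 174 × 0.09145²) = 1.16 m²/day.

1.16 m²/day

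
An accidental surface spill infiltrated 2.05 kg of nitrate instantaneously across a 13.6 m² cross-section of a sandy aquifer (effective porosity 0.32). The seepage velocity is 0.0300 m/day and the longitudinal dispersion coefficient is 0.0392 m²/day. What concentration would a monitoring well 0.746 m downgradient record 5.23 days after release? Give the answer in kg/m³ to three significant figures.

For an instantaneous plane source, C(x,t) = M/(n_e·A·√(4πDt)) · exp(−(x−vt)²/(4Dt)), with n_e·A the pore (flow) area.
Plume center vt = 0.0300 × 5.23 = 0.1569 m, so the well at 0.746 m is 0.5891 m downgradient of the peak.
√(4πDt) = 1.605 m, giving peak height M/(n_e·A·√(4πDt)) = 2.05/(0.32 × 13.6 × 1.605) = 0.2935 kg/m³.
(x−vt)²/(4Dt) = (0.5891)²/(4 × 0.0392 × 5.23) = 0.4232; exp(−0.4232) = 0.6549.
C = 0.2935 × 0.6549 = 0.192 kg/m³.

0.192 kg/m³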